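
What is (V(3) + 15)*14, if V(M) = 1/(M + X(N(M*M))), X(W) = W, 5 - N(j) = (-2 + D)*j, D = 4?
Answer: 1043/5 ≈ 208.60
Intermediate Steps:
N(j) = 5 - 2*j (N(j) = 5 - (-2 + 4)*j = 5 - 2*j)
V(M) = 1/(5 + M - 2*M**2) (V(M) = 1/(M + (5 - 2*M*M)) = 1/(M + (5 - 2*M**2)) = 1/(5 + M - 2*M**2))
(V(3) + 15)*14 = (1/(5 + 3 - 2*3**2) + 15)*14 = (1/(5 + 3 - 2*9) + 15)*14 = (1/(5 + 3 - 18) + 15)*14 = (1/(-10) + 15)*14 = (-1/10 + 15)*14 = (149/10)*14 = 1043/5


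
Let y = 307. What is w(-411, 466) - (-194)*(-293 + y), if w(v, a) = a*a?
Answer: 219872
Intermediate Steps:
w(v, a) = a²
w(-411, 466) - (-194)*(-293 + y) = 466² - (-194)*(-293 + 307) = 217156 - (-194)*14 = 217156 - 1*(-2716) = 217156 + 2716 = 219872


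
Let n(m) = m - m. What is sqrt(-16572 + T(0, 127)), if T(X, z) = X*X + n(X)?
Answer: 2*I*sqrt(4143) ≈ 128.73*I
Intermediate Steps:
n(m) = 0
T(X, z) = X**2 (T(X, z) = X*X + 0 = X**2 + 0 = X**2)
sqrt(-16572 + T(0, 127)) = sqrt(-16572 + 0**2) = sqrt(-16572 + 0) = sqrt(-16572) = 2*I*sqrt(4143)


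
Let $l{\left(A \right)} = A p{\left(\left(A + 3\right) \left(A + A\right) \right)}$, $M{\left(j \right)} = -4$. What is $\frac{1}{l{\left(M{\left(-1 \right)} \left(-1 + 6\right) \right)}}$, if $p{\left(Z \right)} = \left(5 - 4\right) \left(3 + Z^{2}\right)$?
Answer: $- \frac{1}{9248060} \approx -1.0813 \cdot 10^{-7}$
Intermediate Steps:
$p{\left(Z \right)} = 3 + Z^{2}$ ($p{\left(Z \right)} = 1 \left(3 + Z^{2}\right) = 3 + Z^{2}$)
$l{\left(A \right)} = A \left(3 + 4 A^{2} \left(3 + A\right)^{2}\right)$ ($l{\left(A \right)} = A \left(3 + \left(\left(A + 3\right) \left(A + A\right)\right)^{2}\right) = A \left(3 + \left(\left(3 + A\right) 2 A\right)^{2}\right) = A \left(3 + \left(2 A \left(3 + A\right)\right)^{2}\right) = A \left(3 + 4 A^{2} \left(3 + A\right)^{2}\right)$)
$\frac{1}{l{\left(M{\left(-1 \right)} \left(-1 + 6\right) \right)}} = \frac{1}{- 4 \left(-1 + 6\right) \left(3 + 4 \left(- 4 \left(-1 + 6\right)\right)^{2} \left(3 - 4 \left(-1 + 6\right)\right)^{2}\right)} = \frac{1}{\left(-4\right) 5 \left(3 + 4 \left(\left(-4\right) 5\right)^{2} \left(3 - 20\right)^{2}\right)} = \frac{1}{\left(-20\right) \left(3 + 4 \left(-20\right)^{2} \left(3 - 20\right)^{2}\right)} = \frac{1}{\left(-20\right) \left(3 + 4 \cdot 400 \left(-17\right)^{2}\right)} = \frac{1}{\left(-20\right) \left(3 + 4 \cdot 400 \cdot 289\right)} = \frac{1}{\left(-20\right) \left(3 + 462400\right)} = \frac{1}{\left(-20\right) 462403} = \frac{1}{-9248060} = - \frac{1}{9248060}$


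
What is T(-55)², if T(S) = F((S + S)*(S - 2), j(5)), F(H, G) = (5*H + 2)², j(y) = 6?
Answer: 966186581977993216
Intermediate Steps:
F(H, G) = (2 + 5*H)²
T(S) = (2 + 10*S*(-2 + S))² (T(S) = (2 + 5*((S + S)*(S - 2)))² = (2 + 5*((2*S)*(-2 + S)))² = (2 + 5*(2*S*(-2 + S)))² = (2 + 10*S*(-2 + S))²)
T(-55)² = (4*(1 + 5*(-55)*(-2 - 55))²)² = (4*(1 + 5*(-55)*(-57))²)² = (4*(1 + 15675)²)² = (4*15676²)² = (4*245736976)² = 982947904² = 966186581977993216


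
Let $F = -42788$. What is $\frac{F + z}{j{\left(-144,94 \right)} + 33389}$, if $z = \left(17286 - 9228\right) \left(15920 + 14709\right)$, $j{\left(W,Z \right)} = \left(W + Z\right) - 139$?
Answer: $\frac{123382847}{16600} \approx 7432.7$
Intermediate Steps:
$j{\left(W,Z \right)} = -139 + W + Z$
$z = 246808482$ ($z = 8058 \cdot 30629 = 246808482$)
$\frac{F + z}{j{\left(-144,94 \right)} + 33389} = \frac{-42788 + 246808482}{\left(-139 - 144 + 94\right) + 33389} = \frac{246765694}{-189 + 33389} = \frac{246765694}{33200} = 246765694 \cdot \frac{1}{33200} = \frac{123382847}{16600}$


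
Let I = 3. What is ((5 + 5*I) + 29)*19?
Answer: 931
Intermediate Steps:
((5 + 5*I) + 29)*19 = ((5 + 5*3) + 29)*19 = ((5 + 15) + 29)*19 = (20 + 29)*19 = 49*19 = 931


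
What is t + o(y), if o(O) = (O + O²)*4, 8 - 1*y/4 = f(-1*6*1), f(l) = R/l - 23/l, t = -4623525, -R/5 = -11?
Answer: -41507405/9 ≈ -4.6119e+6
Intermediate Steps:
R = 55 (R = -5*(-11) = 55)
f(l) = 32/l (f(l) = 55/l - 23/l = 32/l)
y = 160/3 (y = 32 - 128/(-1*6*1) = 32 - 128/((-6*1)) = 32 - 128/(-6) = 32 - 128*(-1)/6 = 32 - 4*(-16/3) = 32 + 64/3 = 160/3 ≈ 53.333)
o(O) = 4*O + 4*O²
t + o(y) = -4623525 + 4*(160/3)*(1 + 160/3) = -4623525 + 4*(160/3)*(163/3) = -4623525 + 104320/9 = -41507405/9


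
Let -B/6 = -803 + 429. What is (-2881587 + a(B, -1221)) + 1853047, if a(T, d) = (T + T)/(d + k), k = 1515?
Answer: -50397712/49 ≈ -1.0285e+6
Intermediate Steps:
B = 2244 (B = -6*(-803 + 429) = -6*(-374) = 2244)
a(T, d) = 2*T/(1515 + d) (a(T, d) = (T + T)/(d + 1515) = (2*T)/(1515 + d) = 2*T/(1515 + d))
(-2881587 + a(B, -1221)) + 1853047 = (-2881587 + 2*2244/(1515 - 1221)) + 1853047 = (-2881587 + 2*2244/294) + 1853047 = (-2881587 + 2*2244*(1/294)) + 1853047 = (-2881587 + 748/49) + 1853047 = -141197015/49 + 1853047 = -50397712/49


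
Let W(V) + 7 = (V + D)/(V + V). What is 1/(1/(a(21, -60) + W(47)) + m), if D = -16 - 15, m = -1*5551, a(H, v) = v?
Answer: -3141/17435738 ≈ -0.00018015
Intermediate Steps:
m = -5551
D = -31
W(V) = -7 + (-31 + V)/(2*V) (W(V) = -7 + (V - 31)/(V + V) = -7 + (-31 + V)/((2*V)) = -7 + (-31 + V)*(1/(2*V)) = -7 + (-31 + V)/(2*V))
1/(1/(a(21, -60) + W(47)) + m) = 1/(1/(-60 + (1/2)*(-31 - 13*47)/47) - 5551) = 1/(1/(-60 + (1/2)*(1/47)*(-31 - 611)) - 5551) = 1/(1/(-60 + (1/2)*(1/47)*(-642)) - 5551) = 1/(1/(-60 - 321/47) - 5551) = 1/(1/(-3141/47) - 5551) = 1/(-47/3141 - 5551) = 1/(-17435738/3141) = -3141/17435738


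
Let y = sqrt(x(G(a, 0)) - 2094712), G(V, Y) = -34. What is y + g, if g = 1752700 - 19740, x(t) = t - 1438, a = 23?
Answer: 1732960 + 2*I*sqrt(524046) ≈ 1.733e+6 + 1447.8*I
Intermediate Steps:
x(t) = -1438 + t
g = 1732960
y = 2*I*sqrt(524046) (y = sqrt((-1438 - 34) - 2094712) = sqrt(-1472 - 2094712) = sqrt(-2096184) = 2*I*sqrt(524046) ≈ 1447.8*I)
y + g = 2*I*sqrt(524046) + 1732960 = 1732960 + 2*I*sqrt(524046)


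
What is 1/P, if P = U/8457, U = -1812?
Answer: -2819/604 ≈ -4.6672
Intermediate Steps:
P = -604/2819 (P = -1812/8457 = -1812*1/8457 = -604/2819 ≈ -0.21426)
1/P = 1/(-604/2819) = -2819/604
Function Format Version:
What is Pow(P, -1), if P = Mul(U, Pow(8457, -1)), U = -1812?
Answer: Rational(-2819, 604) ≈ -4.6672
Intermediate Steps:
P = Rational(-604, 2819) (P = Mul(-1812, Pow(8457, -1)) = Mul(-1812, Rational(1, 8457)) = Rational(-604, 2819) ≈ -0.21426)
Pow(P, -1) = Pow(Rational(-604, 2819), -1) = Rational(-2819, 604)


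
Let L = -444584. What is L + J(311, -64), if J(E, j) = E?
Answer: -444273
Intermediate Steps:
L + J(311, -64) = -444584 + 311 = -444273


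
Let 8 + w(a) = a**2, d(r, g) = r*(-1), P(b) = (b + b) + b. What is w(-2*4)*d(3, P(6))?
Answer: -168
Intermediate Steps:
P(b) = 3*b (P(b) = 2*b + b = 3*b)
d(r, g) = -r
w(a) = -8 + a**2
w(-2*4)*d(3, P(6)) = (-8 + (-2*4)**2)*(-1*3) = (-8 + (-8)**2)*(-3) = (-8 + 64)*(-3) = 56*(-3) = -168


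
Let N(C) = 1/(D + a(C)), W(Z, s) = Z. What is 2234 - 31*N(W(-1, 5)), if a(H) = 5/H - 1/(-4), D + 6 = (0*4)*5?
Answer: 96186/43 ≈ 2236.9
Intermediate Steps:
D = -6 (D = -6 + (0*4)*5 = -6 + 0*5 = -6 + 0 = -6)
a(H) = ¼ + 5/H (a(H) = 5/H - 1*(-¼) = 5/H + ¼ = ¼ + 5/H)
N(C) = 1/(-6 + (20 + C)/(4*C))
2234 - 31*N(W(-1, 5)) = 2234 - 31*(-4*(-1)/(-20 + 23*(-1))) = 2234 - 31*(-4*(-1)/(-20 - 23)) = 2234 - 31*(-4*(-1)/(-43)) = 2234 - 31*(-4*(-1)*(-1/43)) = 2234 - 31*(-4)/43 = 2234 - 1*(-124/43) = 2234 + 124/43 = 96186/43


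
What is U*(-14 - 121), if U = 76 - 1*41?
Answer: -4725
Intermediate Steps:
U = 35 (U = 76 - 41 = 35)
U*(-14 - 121) = 35*(-14 - 121) = 35*(-135) = -4725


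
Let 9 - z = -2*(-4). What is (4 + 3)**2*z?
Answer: 49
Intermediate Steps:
z = 1 (z = 9 - (-2)*(-4) = 9 - 1*8 = 9 - 8 = 1)
(4 + 3)**2*z = (4 + 3)**2*1 = 7**2*1 = 49*1 = 49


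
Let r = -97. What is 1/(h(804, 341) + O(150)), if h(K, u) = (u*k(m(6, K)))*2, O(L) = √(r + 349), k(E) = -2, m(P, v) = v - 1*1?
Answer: -341/465061 - 3*√7/930122 ≈ -0.00074177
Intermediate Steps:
m(P, v) = -1 + v (m(P, v) = v - 1 = -1 + v)
O(L) = 6*√7 (O(L) = √(-97 + 349) = √252 = 6*√7)
h(K, u) = -4*u (h(K, u) = (u*(-2))*2 = -2*u*2 = -4*u)
1/(h(804, 341) + O(150)) = 1/(-4*341 + 6*√7) = 1/(-1364 + 6*√7)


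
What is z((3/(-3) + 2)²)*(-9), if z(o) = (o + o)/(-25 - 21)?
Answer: 9/23 ≈ 0.39130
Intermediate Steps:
z(o) = -o/23 (z(o) = (2*o)/(-46) = (2*o)*(-1/46) = -o/23)
z((3/(-3) + 2)²)*(-9) = -(3/(-3) + 2)²/23*(-9) = -(3*(-⅓) + 2)²/23*(-9) = -(-1 + 2)²/23*(-9) = -1/23*1²*(-9) = -1/23*1*(-9) = -1/23*(-9) = 9/23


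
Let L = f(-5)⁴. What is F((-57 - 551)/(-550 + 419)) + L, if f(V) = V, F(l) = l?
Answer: 82483/131 ≈ 629.64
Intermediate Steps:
L = 625 (L = (-5)⁴ = 625)
F((-57 - 551)/(-550 + 419)) + L = (-57 - 551)/(-550 + 419) + 625 = -608/(-131) + 625 = -608*(-1/131) + 625 = 608/131 + 625 = 82483/131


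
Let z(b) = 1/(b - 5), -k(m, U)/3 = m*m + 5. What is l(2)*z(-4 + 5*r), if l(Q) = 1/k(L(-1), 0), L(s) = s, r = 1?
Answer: 1/72 ≈ 0.013889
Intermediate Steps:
k(m, U) = -15 - 3*m**2 (k(m, U) = -3*(m*m + 5) = -3*(m**2 + 5) = -3*(5 + m**2) = -15 - 3*m**2)
z(b) = 1/(-5 + b)
l(Q) = -1/18 (l(Q) = 1/(-15 - 3*(-1)**2) = 1/(-15 - 3*1) = 1/(-15 - 3) = 1/(-18) = -1/18)
l(2)*z(-4 + 5*r) = -1/(18*(-5 + (-4 + 5*1))) = -1/(18*(-5 + (-4 + 5))) = -1/(18*(-5 + 1)) = -1/18/(-4) = -1/18*(-1/4) = 1/72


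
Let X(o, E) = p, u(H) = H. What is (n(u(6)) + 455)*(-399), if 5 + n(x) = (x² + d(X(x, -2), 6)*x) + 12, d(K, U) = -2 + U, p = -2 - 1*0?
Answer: -208278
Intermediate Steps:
p = -2 (p = -2 + 0 = -2)
X(o, E) = -2
n(x) = 7 + x² + 4*x (n(x) = -5 + ((x² + (-2 + 6)*x) + 12) = -5 + ((x² + 4*x) + 12) = -5 + (12 + x² + 4*x) = 7 + x² + 4*x)
(n(u(6)) + 455)*(-399) = ((7 + 6² + 4*6) + 455)*(-399) = ((7 + 36 + 24) + 455)*(-399) = (67 + 455)*(-399) = 522*(-399) = -208278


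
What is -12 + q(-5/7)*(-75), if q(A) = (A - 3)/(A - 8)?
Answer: -2682/61 ≈ -43.967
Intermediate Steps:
q(A) = (-3 + A)/(-8 + A)
-12 + q(-5/7)*(-75) = -12 + ((-3 - 5/7)/(-8 - 5/7))*(-75) = -12 + (-26/7/(-61/7))*(-75) = -12 - 7/61*(-26/7)*(-75) = -12 + (26/61)*(-75) = -12 - 1950/61 = -2682/61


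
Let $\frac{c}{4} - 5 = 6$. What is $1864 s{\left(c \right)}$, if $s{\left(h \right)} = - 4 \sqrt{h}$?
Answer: $- 14912 \sqrt{11} \approx -49458.0$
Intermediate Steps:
$c = 44$ ($c = 20 + 4 \cdot 6 = 20 + 24 = 44$)
$1864 s{\left(c \right)} = 1864 \left(- 4 \sqrt{44}\right) = 1864 \left(- 4 \cdot 2 \sqrt{11}\right) = 1864 \left(- 8 \sqrt{11}\right) = - 14912 \sqrt{11}$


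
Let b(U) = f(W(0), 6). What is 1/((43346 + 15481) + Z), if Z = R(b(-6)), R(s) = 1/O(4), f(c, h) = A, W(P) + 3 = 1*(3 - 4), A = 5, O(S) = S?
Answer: 4/235309 ≈ 1.6999e-5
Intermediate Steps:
W(P) = -4 (W(P) = -3 + 1*(3 - 4) = -3 + 1*(-1) = -3 - 1 = -4)
f(c, h) = 5
b(U) = 5
R(s) = ¼ (R(s) = 1/4 = ¼)
Z = ¼ ≈ 0.25000
1/((43346 + 15481) + Z) = 1/((43346 + 15481) + ¼) = 1/(58827 + ¼) = 1/(235309/4) = 4/235309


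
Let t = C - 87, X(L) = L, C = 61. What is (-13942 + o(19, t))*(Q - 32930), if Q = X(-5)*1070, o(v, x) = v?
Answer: 532972440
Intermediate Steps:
t = -26 (t = 61 - 87 = -26)
Q = -5350 (Q = -5*1070 = -5350)
(-13942 + o(19, t))*(Q - 32930) = (-13942 + 19)*(-5350 - 32930) = -13923*(-38280) = 532972440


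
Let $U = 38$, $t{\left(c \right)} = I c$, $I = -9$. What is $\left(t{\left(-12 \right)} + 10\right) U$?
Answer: $4484$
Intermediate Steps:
$t{\left(c \right)} = - 9 c$
$\left(t{\left(-12 \right)} + 10\right) U = \left(\left(-9\right) \left(-12\right) + 10\right) 38 = \left(108 + 10\right) 38 = 118 \cdot 38 = 4484$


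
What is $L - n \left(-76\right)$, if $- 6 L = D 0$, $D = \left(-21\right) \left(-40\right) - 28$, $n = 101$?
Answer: $7676$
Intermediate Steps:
$D = 812$ ($D = 840 - 28 = 812$)
$L = 0$ ($L = - \frac{812 \cdot 0}{6} = \left(- \frac{1}{6}\right) 0 = 0$)
$L - n \left(-76\right) = 0 - 101 \left(-76\right) = 0 - -7676 = 0 + 7676 = 7676$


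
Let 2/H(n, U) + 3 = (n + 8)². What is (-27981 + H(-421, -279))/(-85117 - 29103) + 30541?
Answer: 148751504114141/4870512130 ≈ 30541.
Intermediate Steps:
H(n, U) = 2/(-3 + (8 + n)²) (H(n, U) = 2/(-3 + (n + 8)²) = 2/(-3 + (8 + n)²))
(-27981 + H(-421, -279))/(-85117 - 29103) + 30541 = (-27981 + 2/(-3 + (8 - 421)²))/(-85117 - 29103) + 30541 = (-27981 + 2/(-3 + (-413)²))/(-114220) + 30541 = (-27981 + 2/(-3 + 170569))*(-1/114220) + 30541 = (-27981 + 2/170566)*(-1/114220) + 30541 = (-27981 + 2*(1/170566))*(-1/114220) + 30541 = (-27981 + 1/85283)*(-1/114220) + 30541 = -2386303622/85283*(-1/114220) + 30541 = 1193151811/4870512130 + 30541 = 148751504114141/4870512130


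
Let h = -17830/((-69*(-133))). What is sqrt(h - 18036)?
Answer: I*sqrt(1519107371754)/9177 ≈ 134.31*I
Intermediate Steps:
h = -17830/9177 ≈ -1.9429
sqrt(h - 18036) = sqrt(-17830/9177 - 18036) = sqrt(-165534202/9177) = I*sqrt(1519107371754)/9177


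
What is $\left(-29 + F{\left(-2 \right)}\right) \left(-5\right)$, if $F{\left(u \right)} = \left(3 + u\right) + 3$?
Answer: $125$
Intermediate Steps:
$F{\left(u \right)} = 6 + u$
$\left(-29 + F{\left(-2 \right)}\right) \left(-5\right) = \left(-29 + \left(6 - 2\right)\right) \left(-5\right) = \left(-29 + 4\right) \left(-5\right) = \left(-25\right) \left(-5\right) = 125$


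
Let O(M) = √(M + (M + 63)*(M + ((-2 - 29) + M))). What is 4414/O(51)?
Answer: 4414*√905/2715 ≈ 48.909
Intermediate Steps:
O(M) = √(M + (-31 + 2*M)*(63 + M)) (O(M) = √(M + (63 + M)*(M + (-31 + M))) = √(M + (63 + M)*(-31 + 2*M)) = √(M + (-31 + 2*M)*(63 + M)))
4414/O(51) = 4414/(√(-1953 + 2*51² + 96*51)) = 4414/(√(-1953 + 2*2601 + 4896)) = 4414/(√(-1953 + 5202 + 4896)) = 4414/(√8145) = 4414/((3*√905)) = 4414*(√905/2715) = 4414*√905/2715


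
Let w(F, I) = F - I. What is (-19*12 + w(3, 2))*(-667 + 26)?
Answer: 145507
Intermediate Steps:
(-19*12 + w(3, 2))*(-667 + 26) = (-19*12 + (3 - 1*2))*(-667 + 26) = (-228 + (3 - 2))*(-641) = (-228 + 1)*(-641) = -227*(-641) = 145507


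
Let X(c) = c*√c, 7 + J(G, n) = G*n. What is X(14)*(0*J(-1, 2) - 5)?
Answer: -70*√14 ≈ -261.92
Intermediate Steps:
J(G, n) = -7 + G*n
X(c) = c^(3/2)
X(14)*(0*J(-1, 2) - 5) = 14^(3/2)*(0*(-7 - 1*2) - 5) = (14*√14)*(0*(-7 - 2) - 5) = (14*√14)*(0*(-9) - 5) = (14*√14)*(0 - 5) = (14*√14)*(-5) = -70*√14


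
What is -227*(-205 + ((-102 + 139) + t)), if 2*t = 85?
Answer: 56977/2 ≈ 28489.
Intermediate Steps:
t = 85/2 (t = (½)*85 = 85/2 ≈ 42.500)
-227*(-205 + ((-102 + 139) + t)) = -227*(-205 + ((-102 + 139) + 85/2)) = -227*(-205 + (37 + 85/2)) = -227*(-205 + 159/2) = -227*(-251/2) = 56977/2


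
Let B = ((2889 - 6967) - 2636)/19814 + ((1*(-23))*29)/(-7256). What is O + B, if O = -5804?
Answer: -417239404791/71885192 ≈ -5804.3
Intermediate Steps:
B = -17750423/71885192 (B = (-4078 - 2636)*(1/19814) - 23*29*(-1/7256) = -6714*1/19814 - 667*(-1/7256) = -3357/9907 + 667/7256 = -17750423/71885192 ≈ -0.24693)
O + B = -5804 - 17750423/71885192 = -417239404791/71885192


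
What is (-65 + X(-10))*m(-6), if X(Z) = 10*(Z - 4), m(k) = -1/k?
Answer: -205/6 ≈ -34.167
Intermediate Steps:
X(Z) = -40 + 10*Z (X(Z) = 10*(-4 + Z) = -40 + 10*Z)
(-65 + X(-10))*m(-6) = (-65 + (-40 + 10*(-10)))*(-1/(-6)) = (-65 + (-40 - 100))*(-1*(-⅙)) = (-65 - 140)*(⅙) = -205*⅙ = -205/6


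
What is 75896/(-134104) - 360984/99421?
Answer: -6994381819/1666594223 ≈ -4.1968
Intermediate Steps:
75896/(-134104) - 360984/99421 = 75896*(-1/134104) - 360984*1/99421 = -9487/16763 - 360984/99421 = -6994381819/1666594223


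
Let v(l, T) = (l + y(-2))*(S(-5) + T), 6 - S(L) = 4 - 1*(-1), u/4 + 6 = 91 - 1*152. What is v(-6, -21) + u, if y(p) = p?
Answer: -108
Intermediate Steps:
u = -268 (u = -24 + 4*(91 - 1*152) = -24 + 4*(91 - 152) = -24 + 4*(-61) = -24 - 244 = -268)
S(L) = 1 (S(L) = 6 - (4 - 1*(-1)) = 6 - (4 + 1) = 6 - 1*5 = 6 - 5 = 1)
v(l, T) = (1 + T)*(-2 + l) (v(l, T) = (l - 2)*(1 + T) = (-2 + l)*(1 + T) = (1 + T)*(-2 + l))
v(-6, -21) + u = (-2 - 6 - 2*(-21) - 21*(-6)) - 268 = (-2 - 6 + 42 + 126) - 268 = 160 - 268 = -108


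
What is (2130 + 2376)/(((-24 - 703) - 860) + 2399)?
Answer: 2253/406 ≈ 5.5493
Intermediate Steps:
(2130 + 2376)/(((-24 - 703) - 860) + 2399) = 4506/((-727 - 860) + 2399) = 4506/(-1587 + 2399) = 4506/812 = 4506*(1/812) = 2253/406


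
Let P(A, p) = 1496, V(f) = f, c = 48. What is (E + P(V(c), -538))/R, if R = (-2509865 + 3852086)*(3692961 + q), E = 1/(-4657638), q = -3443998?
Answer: 6967826447/1556411995522744074 ≈ 4.4769e-9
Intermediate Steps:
E = -1/4657638 ≈ -2.1470e-7
R = 334163366823 (R = (-2509865 + 3852086)*(3692961 - 3443998) = 1342221*248963 = 334163366823)
(E + P(V(c), -538))/R = (-1/4657638 + 1496)/334163366823 = (6967826447/4657638)*(1/334163366823) = 6967826447/1556411995522744074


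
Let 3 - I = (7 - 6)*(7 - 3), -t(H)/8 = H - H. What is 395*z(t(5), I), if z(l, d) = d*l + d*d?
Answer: 395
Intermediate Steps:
t(H) = 0 (t(H) = -8*(H - H) = -8*0 = 0)
I = -1 (I = 3 - (7 - 6)*(7 - 3) = 3 - 4 = -1)
z(l, d) = d² + d*l (z(l, d) = d*l + d² = d² + d*l)
395*z(t(5), I) = 395*(-(-1 + 0)) = 395*(-1*(-1)) = 395*1 = 395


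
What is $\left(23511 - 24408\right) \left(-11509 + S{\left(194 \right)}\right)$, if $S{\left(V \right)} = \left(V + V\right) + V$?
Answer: $9801519$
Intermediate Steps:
$S{\left(V \right)} = 3 V$ ($S{\left(V \right)} = 2 V + V = 3 V$)
$\left(23511 - 24408\right) \left(-11509 + S{\left(194 \right)}\right) = \left(23511 - 24408\right) \left(-11509 + 3 \cdot 194\right) = - 897 \left(-11509 + 582\right) = \left(-897\right) \left(-10927\right) = 9801519$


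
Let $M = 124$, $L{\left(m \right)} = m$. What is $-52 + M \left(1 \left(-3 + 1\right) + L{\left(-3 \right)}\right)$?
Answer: $-672$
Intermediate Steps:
$-52 + M \left(1 \left(-3 + 1\right) + L{\left(-3 \right)}\right) = -52 + 124 \left(1 \left(-3 + 1\right) - 3\right) = -52 + 124 \left(1 \left(-2\right) - 3\right) = -52 + 124 \left(-2 - 3\right) = -52 + 124 \left(-5\right) = -52 - 620 = -672$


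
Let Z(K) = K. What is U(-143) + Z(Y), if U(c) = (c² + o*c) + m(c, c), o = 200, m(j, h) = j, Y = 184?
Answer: -8110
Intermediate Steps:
U(c) = c² + 201*c (U(c) = (c² + 200*c) + c = c² + 201*c)
U(-143) + Z(Y) = -143*(201 - 143) + 184 = -143*58 + 184 = -8294 + 184 = -8110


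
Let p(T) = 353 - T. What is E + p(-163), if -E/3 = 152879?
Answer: -458121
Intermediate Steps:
E = -458637 (E = -3*152879 = -458637)
E + p(-163) = -458637 + (353 - 1*(-163)) = -458637 + (353 + 163) = -458637 + 516 = -458121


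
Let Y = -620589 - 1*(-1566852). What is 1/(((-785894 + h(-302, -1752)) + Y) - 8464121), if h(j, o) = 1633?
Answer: -1/8302119 ≈ -1.2045e-7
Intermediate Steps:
Y = 946263 (Y = -620589 + 1566852 = 946263)
1/(((-785894 + h(-302, -1752)) + Y) - 8464121) = 1/(((-785894 + 1633) + 946263) - 8464121) = 1/((-784261 + 946263) - 8464121) = 1/(162002 - 8464121) = 1/(-8302119) = -1/8302119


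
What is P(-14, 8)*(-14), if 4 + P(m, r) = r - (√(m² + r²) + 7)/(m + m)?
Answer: -119/2 - √65 ≈ -67.562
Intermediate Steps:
P(m, r) = -4 + r - (7 + √(m² + r²))/(2*m) (P(m, r) = -4 + (r - (√(m² + r²) + 7)/(m + m)) = -4 + (r - (7 + √(m² + r²))/(2*m)) = -4 + r - (7 + √(m² + r²))/(2*m))
P(-14, 8)*(-14) = ((½)*(-7 - √((-14)² + 8²) + 2*(-14)*(-4 + 8))/(-14))*(-14) = ((½)*(-1/14)*(-7 - √(196 + 64) + 2*(-14)*4))*(-14) = ((½)*(-1/14)*(-7 - √260 - 112))*(-14) = ((½)*(-1/14)*(-7 - 2*√65 - 112))*(-14) = ((½)*(-1/14)*(-119 - 2*√65))*(-14) = (17/4 + √65/14)*(-14) = -119/2 - √65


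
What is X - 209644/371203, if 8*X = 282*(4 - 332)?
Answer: -4292058730/371203 ≈ -11563.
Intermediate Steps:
X = -11562 (X = (282*(4 - 332))/8 = (282*(-328))/8 = (⅛)*(-92496) = -11562)
X - 209644/371203 = -11562 - 209644/371203 = -4292058730/371203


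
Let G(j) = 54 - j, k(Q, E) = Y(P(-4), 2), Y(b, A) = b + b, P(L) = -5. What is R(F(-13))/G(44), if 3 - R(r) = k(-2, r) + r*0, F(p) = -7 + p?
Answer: 13/10 ≈ 1.3000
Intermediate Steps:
Y(b, A) = 2*b
k(Q, E) = -10 (k(Q, E) = 2*(-5) = -10)
R(r) = 13 (R(r) = 3 - (-10 + r*0) = 3 - (-10 + 0) = 3 - 1*(-10) = 3 + 10 = 13)
R(F(-13))/G(44) = 13/(54 - 1*44) = 13/(54 - 44) = 13/10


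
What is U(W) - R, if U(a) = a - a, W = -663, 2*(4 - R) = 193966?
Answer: 96979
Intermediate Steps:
R = -96979 (R = 4 - 1/2*193966 = 4 - 96983 = -96979)
U(a) = 0
U(W) - R = 0 - 1*(-96979) = 0 + 96979 = 96979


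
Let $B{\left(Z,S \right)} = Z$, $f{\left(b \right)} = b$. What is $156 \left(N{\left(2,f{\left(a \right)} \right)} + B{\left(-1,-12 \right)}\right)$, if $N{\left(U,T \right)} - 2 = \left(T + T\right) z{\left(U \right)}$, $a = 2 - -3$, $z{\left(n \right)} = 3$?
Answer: $4836$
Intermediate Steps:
$a = 5$ ($a = 2 + 3 = 5$)
$N{\left(U,T \right)} = 2 + 6 T$ ($N{\left(U,T \right)} = 2 + \left(T + T\right) 3 = 2 + 2 T 3 = 2 + 6 T$)
$156 \left(N{\left(2,f{\left(a \right)} \right)} + B{\left(-1,-12 \right)}\right) = 156 \left(\left(2 + 6 \cdot 5\right) - 1\right) = 156 \left(\left(2 + 30\right) - 1\right) = 156 \left(32 - 1\right) = 156 \cdot 31 = 4836$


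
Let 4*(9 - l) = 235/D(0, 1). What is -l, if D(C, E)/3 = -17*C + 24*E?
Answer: -2357/288 ≈ -8.1840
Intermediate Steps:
D(C, E) = -51*C + 72*E (D(C, E) = 3*(-17*C + 24*E) = -51*C + 72*E)
l = 2357/288 (l = 9 - 235/(4*(-51*0 + 72*1)) = 9 - 235/(4*(0 + 72)) = 9 - 235/(4*72) = 9 - 1/4*235/72 = 9 - 235/288 = 2357/288 ≈ 8.1840)
-l = -1*2357/288 = -2357/288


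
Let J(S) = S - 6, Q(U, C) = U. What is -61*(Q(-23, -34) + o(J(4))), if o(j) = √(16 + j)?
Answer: 1403 - 61*√14 ≈ 1174.8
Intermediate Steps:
J(S) = -6 + S
-61*(Q(-23, -34) + o(J(4))) = -61*(-23 + √(16 + (-6 + 4))) = -61*(-23 + √(16 - 2)) = -61*(-23 + √14) = 1403 - 61*√14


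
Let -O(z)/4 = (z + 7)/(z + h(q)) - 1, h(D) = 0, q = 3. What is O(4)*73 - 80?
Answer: -591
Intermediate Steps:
O(z) = 4 - 4*(7 + z)/z (O(z) = -4*((z + 7)/(z + 0) - 1) = -4*((7 + z)/z - 1) = -4*(-1 + (7 + z)/z) = 4 - 4*(7 + z)/z)
O(4)*73 - 80 = -28/4*73 - 80 = -28*¼*73 - 80 = -7*73 - 80 = -511 - 80 = -591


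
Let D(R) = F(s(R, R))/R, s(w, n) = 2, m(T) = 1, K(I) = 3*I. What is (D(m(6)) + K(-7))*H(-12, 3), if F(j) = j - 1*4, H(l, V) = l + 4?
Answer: 184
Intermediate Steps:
H(l, V) = 4 + l
F(j) = -4 + j (F(j) = j - 4 = -4 + j)
D(R) = -2/R (D(R) = (-4 + 2)/R = -2/R)
(D(m(6)) + K(-7))*H(-12, 3) = (-2/1 + 3*(-7))*(4 - 12) = (-2*1 - 21)*(-8) = (-2 - 21)*(-8) = -23*(-8) = 184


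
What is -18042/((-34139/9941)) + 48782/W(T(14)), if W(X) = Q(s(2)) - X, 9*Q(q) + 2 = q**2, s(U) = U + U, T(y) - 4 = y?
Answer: 5778149487/2526286 ≈ 2287.2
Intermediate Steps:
T(y) = 4 + y
s(U) = 2*U
Q(q) = -2/9 + q**2/9
W(X) = 14/9 - X (W(X) = (-2/9 + (2*2)**2/9) - X = (-2/9 + (1/9)*4**2) - X = (-2/9 + (1/9)*16) - X = (-2/9 + 16/9) - X = 14/9 - X)
-18042/((-34139/9941)) + 48782/W(T(14)) = -18042/((-34139/9941)) + 48782/(14/9 - (4 + 14)) = -18042/((-34139*1/9941)) + 48782/(14/9 - 1*18) = -18042/(-34139/9941) + 48782/(14/9 - 18) = -18042*(-9941/34139) + 48782/(-148/9) = 179355522/34139 + 48782*(-9/148) = 179355522/34139 - 219519/74 = 5778149487/2526286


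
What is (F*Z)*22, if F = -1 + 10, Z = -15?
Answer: -2970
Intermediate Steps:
F = 9
(F*Z)*22 = (9*(-15))*22 = -135*22 = -2970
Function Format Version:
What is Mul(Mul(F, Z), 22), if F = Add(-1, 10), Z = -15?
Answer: -2970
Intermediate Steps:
F = 9
Mul(Mul(F, Z), 22) = Mul(Mul(9, -15), 22) = Mul(-135, 22) = -2970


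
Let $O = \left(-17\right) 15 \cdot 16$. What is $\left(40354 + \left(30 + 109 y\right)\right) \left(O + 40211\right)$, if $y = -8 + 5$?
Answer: $1447299467$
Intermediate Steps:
$y = -3$
$O = -4080$ ($O = \left(-255\right) 16 = -4080$)
$\left(40354 + \left(30 + 109 y\right)\right) \left(O + 40211\right) = \left(40354 + \left(30 + 109 \left(-3\right)\right)\right) \left(-4080 + 40211\right) = \left(40354 + \left(30 - 327\right)\right) 36131 = \left(40354 - 297\right) 36131 = 40057 \cdot 36131 = 1447299467$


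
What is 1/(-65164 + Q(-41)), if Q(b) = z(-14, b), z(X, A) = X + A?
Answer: -1/65219 ≈ -1.5333e-5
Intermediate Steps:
z(X, A) = A + X
Q(b) = -14 + b (Q(b) = b - 14 = -14 + b)
1/(-65164 + Q(-41)) = 1/(-65164 + (-14 - 41)) = 1/(-65164 - 55) = 1/(-65219) = -1/65219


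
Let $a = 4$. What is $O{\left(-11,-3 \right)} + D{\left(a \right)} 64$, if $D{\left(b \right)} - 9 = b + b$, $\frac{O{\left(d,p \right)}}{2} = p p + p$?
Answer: $1100$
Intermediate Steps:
$O{\left(d,p \right)} = 2 p + 2 p^{2}$ ($O{\left(d,p \right)} = 2 \left(p p + p\right) = 2 \left(p^{2} + p\right) = 2 \left(p + p^{2}\right) = 2 p + 2 p^{2}$)
$D{\left(b \right)} = 9 + 2 b$ ($D{\left(b \right)} = 9 + \left(b + b\right) = 9 + 2 b$)
$O{\left(-11,-3 \right)} + D{\left(a \right)} 64 = 2 \left(-3\right) \left(1 - 3\right) + \left(9 + 2 \cdot 4\right) 64 = 2 \left(-3\right) \left(-2\right) + \left(9 + 8\right) 64 = 12 + 17 \cdot 64 = 12 + 1088 = 1100$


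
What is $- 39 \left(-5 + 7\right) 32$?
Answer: $-2496$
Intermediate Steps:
$- 39 \left(-5 + 7\right) 32 = \left(-39\right) 2 \cdot 32 = \left(-78\right) 32 = -2496$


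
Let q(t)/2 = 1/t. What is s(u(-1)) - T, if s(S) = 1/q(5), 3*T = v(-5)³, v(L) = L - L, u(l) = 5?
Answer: 5/2 ≈ 2.5000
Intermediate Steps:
q(t) = 2/t
v(L) = 0
T = 0 (T = (⅓)*0³ = (⅓)*0 = 0)
s(S) = 5/2 (s(S) = 1/(2/5) = 1/(2*(⅕)) = 1/(⅖) = 5/2)
s(u(-1)) - T = 5/2 - 1*0 = 5/2 + 0 = 5/2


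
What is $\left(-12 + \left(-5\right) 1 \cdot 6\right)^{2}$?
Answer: $1764$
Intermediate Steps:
$\left(-12 + \left(-5\right) 1 \cdot 6\right)^{2} = \left(-12 - 30\right)^{2} = \left(-42\right)^{2} = 1764$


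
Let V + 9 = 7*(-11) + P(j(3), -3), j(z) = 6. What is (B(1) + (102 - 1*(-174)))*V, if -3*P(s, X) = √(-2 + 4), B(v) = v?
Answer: -23822 - 277*√2/3 ≈ -23953.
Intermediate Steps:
P(s, X) = -√2/3 (P(s, X) = -√(-2 + 4)/3 = -√2/3)
V = -86 - √2/3 (V = -9 + (7*(-11) - √2/3) = -9 + (-77 - √2/3) = -86 - √2/3 ≈ -86.471)
(B(1) + (102 - 1*(-174)))*V = (1 + (102 - 1*(-174)))*(-86 - √2/3) = (1 + (102 + 174))*(-86 - √2/3) = (1 + 276)*(-86 - √2/3) = 277*(-86 - √2/3) = -23822 - 277*√2/3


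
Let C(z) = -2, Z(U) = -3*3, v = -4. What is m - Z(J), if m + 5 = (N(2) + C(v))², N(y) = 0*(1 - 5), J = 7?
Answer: 8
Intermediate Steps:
Z(U) = -9
N(y) = 0 (N(y) = 0*(-4) = 0)
m = -1 (m = -5 + (0 - 2)² = -5 + (-2)² = -5 + 4 = -1)
m - Z(J) = -1 - 1*(-9) = -1 + 9 = 8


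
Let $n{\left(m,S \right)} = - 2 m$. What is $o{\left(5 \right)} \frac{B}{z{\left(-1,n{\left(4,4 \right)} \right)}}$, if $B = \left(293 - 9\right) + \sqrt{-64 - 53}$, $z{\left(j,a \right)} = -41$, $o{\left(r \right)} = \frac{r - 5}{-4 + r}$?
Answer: $0$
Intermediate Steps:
$o{\left(r \right)} = \frac{-5 + r}{-4 + r}$
$B = 284 + 3 i \sqrt{13}$ ($B = 284 + \sqrt{-117} = 284 + 3 i \sqrt{13} \approx 284.0 + 10.817 i$)
$o{\left(5 \right)} \frac{B}{z{\left(-1,n{\left(4,4 \right)} \right)}} = \frac{-5 + 5}{-4 + 5} \frac{284 + 3 i \sqrt{13}}{-41} = 1^{-1} \cdot 0 \left(284 + 3 i \sqrt{13}\right) \left(- \frac{1}{41}\right) = 1 \cdot 0 \left(- \frac{284}{41} - \frac{3 i \sqrt{13}}{41}\right) = 0 \left(- \frac{284}{41} - \frac{3 i \sqrt{13}}{41}\right) = 0$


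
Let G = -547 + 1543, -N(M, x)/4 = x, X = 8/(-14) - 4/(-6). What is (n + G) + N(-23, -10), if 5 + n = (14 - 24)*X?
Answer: 21631/21 ≈ 1030.0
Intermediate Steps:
X = 2/21 (X = 8*(-1/14) - 4*(-1/6) = -4/7 + 2/3 = 2/21 ≈ 0.095238)
N(M, x) = -4*x
n = -125/21 (n = -5 + (14 - 24)*(2/21) = -5 - 10*2/21 = -5 - 20/21 = -125/21 ≈ -5.9524)
G = 996
(n + G) + N(-23, -10) = (-125/21 + 996) - 4*(-10) = 20791/21 + 40 = 21631/21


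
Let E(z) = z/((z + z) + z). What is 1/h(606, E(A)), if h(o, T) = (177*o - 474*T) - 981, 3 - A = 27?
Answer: 1/106123 ≈ 9.4230e-6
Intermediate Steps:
A = -24 (A = 3 - 1*27 = 3 - 27 = -24)
E(z) = ⅓ (E(z) = z/(2*z + z) = z/((3*z)) = z*(1/(3*z)) = ⅓)
h(o, T) = -981 - 474*T + 177*o (h(o, T) = (-474*T + 177*o) - 981 = -981 - 474*T + 177*o)
1/h(606, E(A)) = 1/(-981 - 474*⅓ + 177*606) = 1/(-981 - 158 + 107262) = 1/106123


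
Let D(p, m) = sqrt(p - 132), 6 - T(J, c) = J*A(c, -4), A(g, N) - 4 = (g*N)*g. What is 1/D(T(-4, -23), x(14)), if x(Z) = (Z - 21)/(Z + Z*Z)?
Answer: -I*sqrt(8574)/8574 ≈ -0.0108*I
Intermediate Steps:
x(Z) = (-21 + Z)/(Z + Z**2)
A(g, N) = 4 + N*g**2 (A(g, N) = 4 + (g*N)*g = 4 + (N*g)*g = 4 + N*g**2)
T(J, c) = 6 - J*(4 - 4*c**2)
D(p, m) = sqrt(-132 + p)
1/D(T(-4, -23), x(14)) = 1/(sqrt(-132 + (6 + 4*(-4)*(-1 + (-23)**2)))) = 1/(sqrt(-132 + (6 + 4*(-4)*(-1 + 529)))) = 1/(sqrt(-132 + (6 + 4*(-4)*528))) = 1/(sqrt(-132 + (6 - 8448))) = 1/(sqrt(-132 - 8442)) = 1/(sqrt(-8574)) = 1/(I*sqrt(8574)) = -I*sqrt(8574)/8574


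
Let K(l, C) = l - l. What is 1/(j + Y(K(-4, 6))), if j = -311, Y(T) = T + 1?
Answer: -1/310 ≈ -0.0032258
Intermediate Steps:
K(l, C) = 0
Y(T) = 1 + T
1/(j + Y(K(-4, 6))) = 1/(-311 + (1 + 0)) = 1/(-311 + 1) = 1/(-310) = -1/310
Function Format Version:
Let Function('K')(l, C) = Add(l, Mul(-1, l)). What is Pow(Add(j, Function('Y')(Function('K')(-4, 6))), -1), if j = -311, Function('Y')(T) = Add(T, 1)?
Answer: Rational(-1, 310) ≈ -0.0032258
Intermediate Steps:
Function('K')(l, C) = 0
Function('Y')(T) = Add(1, T)
Pow(Add(j, Function('Y')(Function('K')(-4, 6))), -1) = Pow(Add(-311, Add(1, 0)), -1) = Pow(Add(-311, 1), -1) = Pow(-310, -1) = Rational(-1, 310)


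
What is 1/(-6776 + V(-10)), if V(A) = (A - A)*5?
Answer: -1/6776 ≈ -0.00014758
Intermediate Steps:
V(A) = 0 (V(A) = 0*5 = 0)
1/(-6776 + V(-10)) = 1/(-6776 + 0) = 1/(-6776) = -1/6776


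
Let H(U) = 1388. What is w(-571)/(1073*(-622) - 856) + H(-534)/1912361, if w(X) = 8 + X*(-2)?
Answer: -635833747/638979093291 ≈ -0.00099508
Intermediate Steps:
w(X) = 8 - 2*X
w(-571)/(1073*(-622) - 856) + H(-534)/1912361 = (8 - 2*(-571))/(1073*(-622) - 856) + 1388/1912361 = (8 + 1142)/(-667406 - 856) + 1388*(1/1912361) = 1150/(-668262) + 1388/1912361 = 1150*(-1/668262) + 1388/1912361 = -575/334131 + 1388/1912361 = -635833747/638979093291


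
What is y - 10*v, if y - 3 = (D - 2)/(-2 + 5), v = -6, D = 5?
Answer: 64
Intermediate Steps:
y = 4 (y = 3 + (5 - 2)/(-2 + 5) = 3 + 3/3 = 3 + 3*(⅓) = 3 + 1 = 4)
y - 10*v = 4 - 10*(-6) = 4 + 60 = 64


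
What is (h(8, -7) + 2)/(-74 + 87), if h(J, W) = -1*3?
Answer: -1/13 ≈ -0.076923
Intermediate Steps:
h(J, W) = -3
(h(8, -7) + 2)/(-74 + 87) = (-3 + 2)/(-74 + 87) = -1/13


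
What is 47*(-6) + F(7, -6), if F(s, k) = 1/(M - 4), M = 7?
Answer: -845/3 ≈ -281.67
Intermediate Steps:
F(s, k) = ⅓ (F(s, k) = 1/(7 - 4) = 1/3 = ⅓)
47*(-6) + F(7, -6) = 47*(-6) + ⅓ = -282 + ⅓ = -845/3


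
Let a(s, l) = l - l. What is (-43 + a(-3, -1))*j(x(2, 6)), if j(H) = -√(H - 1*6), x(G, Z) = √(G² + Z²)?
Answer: 43*√(-6 + 2*√10) ≈ 24.497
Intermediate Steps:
a(s, l) = 0
j(H) = -√(-6 + H) (j(H) = -√(H - 6) = -√(-6 + H))
(-43 + a(-3, -1))*j(x(2, 6)) = (-43 + 0)*(-√(-6 + √(2² + 6²))) = -(-43)*√(-6 + √(4 + 36)) = -(-43)*√(-6 + √40) = -(-43)*√(-6 + 2*√10) = 43*√(-6 + 2*√10)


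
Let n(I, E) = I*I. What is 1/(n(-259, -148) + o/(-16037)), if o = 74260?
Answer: 203/13616503 ≈ 1.4908e-5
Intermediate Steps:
n(I, E) = I**2
1/(n(-259, -148) + o/(-16037)) = 1/((-259)**2 + 74260/(-16037)) = 1/(67081 + 74260*(-1/16037)) = 1/(67081 - 940/203) = 1/(13616503/203) = 203/13616503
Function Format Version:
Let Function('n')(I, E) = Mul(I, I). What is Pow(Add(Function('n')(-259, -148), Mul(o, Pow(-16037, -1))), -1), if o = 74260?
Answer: Rational(203, 13616503) ≈ 1.4908e-5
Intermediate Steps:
Function('n')(I, E) = Pow(I, 2)
Pow(Add(Function('n')(-259, -148), Mul(o, Pow(-16037, -1))), -1) = Pow(Add(Pow(-259, 2), Mul(74260, Pow(-16037, -1))), -1) = Pow(Add(67081, Mul(74260, Rational(-1, 16037))), -1) = Pow(Add(67081, Rational(-940, 203)), -1) = Pow(Rational(13616503, 203), -1) = Rational(203, 13616503)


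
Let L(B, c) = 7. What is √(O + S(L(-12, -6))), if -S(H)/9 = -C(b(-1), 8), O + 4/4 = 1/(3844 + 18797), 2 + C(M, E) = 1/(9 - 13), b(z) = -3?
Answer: I*√43572174321/45282 ≈ 4.6098*I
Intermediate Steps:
C(M, E) = -9/4 (C(M, E) = -2 + 1/(9 - 13) = -2 + 1/(-4) = -2 - ¼ = -9/4)
O = -22640/22641 (O = -1 + 1/(3844 + 18797) = -1 + 1/22641 = -22640/22641 ≈ -0.99996)
S(H) = -81/4 (S(H) = -(-9)*(-9)/4 = -9*9/4 = -81/4)
√(O + S(L(-12, -6))) = √(-22640/22641 - 81/4) = √(-1924481/90564) = I*√43572174321/45282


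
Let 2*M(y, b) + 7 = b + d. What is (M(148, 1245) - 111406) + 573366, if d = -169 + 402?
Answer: 925391/2 ≈ 4.6270e+5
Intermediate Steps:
d = 233
M(y, b) = 113 + b/2 (M(y, b) = -7/2 + (b + 233)/2 = -7/2 + (233 + b)/2 = -7/2 + (233/2 + b/2) = 113 + b/2)
(M(148, 1245) - 111406) + 573366 = ((113 + (½)*1245) - 111406) + 573366 = ((113 + 1245/2) - 111406) + 573366 = (1471/2 - 111406) + 573366 = -221341/2 + 573366 = 925391/2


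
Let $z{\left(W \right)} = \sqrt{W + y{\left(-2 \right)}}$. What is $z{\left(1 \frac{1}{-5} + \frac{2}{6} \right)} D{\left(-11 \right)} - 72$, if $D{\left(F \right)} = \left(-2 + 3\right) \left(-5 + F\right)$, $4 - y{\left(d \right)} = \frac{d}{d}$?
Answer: $-72 - \frac{16 \sqrt{705}}{15} \approx -100.32$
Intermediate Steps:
$y{\left(d \right)} = 3$ ($y{\left(d \right)} = 4 - \frac{d}{d} = 4 - 1 = 3$)
$D{\left(F \right)} = -5 + F$ ($D{\left(F \right)} = 1 \left(-5 + F\right) = -5 + F$)
$z{\left(W \right)} = \sqrt{3 + W}$ ($z{\left(W \right)} = \sqrt{W + 3} = \sqrt{3 + W}$)
$z{\left(1 \frac{1}{-5} + \frac{2}{6} \right)} D{\left(-11 \right)} - 72 = \sqrt{3 + \left(1 \frac{1}{-5} + \frac{2}{6}\right)} \left(-5 - 11\right) - 72 = \sqrt{3 + \left(1 \left(- \frac{1}{5}\right) + 2 \cdot \frac{1}{6}\right)} \left(-16\right) - 72 = \sqrt{3 + \left(- \frac{1}{5} + \frac{1}{3}\right)} \left(-16\right) - 72 = \sqrt{3 + \frac{2}{15}} \left(-16\right) - 72 = \sqrt{\frac{47}{15}} \left(-16\right) - 72 = \frac{\sqrt{705}}{15} \left(-16\right) - 72 = - \frac{16 \sqrt{705}}{15} - 72 = -72 - \frac{16 \sqrt{705}}{15}$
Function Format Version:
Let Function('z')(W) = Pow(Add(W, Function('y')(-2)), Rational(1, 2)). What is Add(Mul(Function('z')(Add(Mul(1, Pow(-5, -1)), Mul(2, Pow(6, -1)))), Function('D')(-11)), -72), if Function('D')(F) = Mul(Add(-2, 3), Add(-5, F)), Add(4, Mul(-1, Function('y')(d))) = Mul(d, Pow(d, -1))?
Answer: Add(-72, Mul(Rational(-16, 15), Pow(705, Rational(1, 2)))) ≈ -100.32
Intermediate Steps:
Function('y')(d) = 3 (Function('y')(d) = Add(4, Mul(-1, Mul(d, Pow(d, -1)))) = Add(4, Mul(-1, 1)) = Add(4, -1) = 3)
Function('D')(F) = Add(-5, F) (Function('D')(F) = Mul(1, Add(-5, F)) = Add(-5, F))
Function('z')(W) = Pow(Add(3, W), Rational(1, 2)) (Function('z')(W) = Pow(Add(W, 3), Rational(1, 2)) = Pow(Add(3, W), Rational(1, 2)))
Add(Mul(Function('z')(Add(Mul(1, Pow(-5, -1)), Mul(2, Pow(6, -1)))), Function('D')(-11)), -72) = Add(Mul(Pow(Add(3, Add(Mul(1, Pow(-5, -1)), Mul(2, Pow(6, -1)))), Rational(1, 2)), Add(-5, -11)), -72) = Add(Mul(Pow(Add(3, Add(Mul(1, Rational(-1, 5)), Mul(2, Rational(1, 6)))), Rational(1, 2)), -16), -72) = Add(Mul(Pow(Add(3, Add(Rational(-1, 5), Rational(1, 3))), Rational(1, 2)), -16), -72) = Add(Mul(Pow(Add(3, Rational(2, 15)), Rational(1, 2)), -16), -72) = Add(Mul(Pow(Rational(47, 15), Rational(1, 2)), -16), -72) = Add(Mul(Mul(Rational(1, 15), Pow(705, Rational(1, 2))), -16), -72) = Add(Mul(Rational(-16, 15), Pow(705, Rational(1, 2))), -72) = Add(-72, Mul(Rational(-16, 15), Pow(705, Rational(1, 2))))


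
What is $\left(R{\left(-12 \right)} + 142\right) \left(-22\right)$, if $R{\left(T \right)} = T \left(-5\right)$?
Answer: $-4444$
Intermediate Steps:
$R{\left(T \right)} = - 5 T$
$\left(R{\left(-12 \right)} + 142\right) \left(-22\right) = \left(\left(-5\right) \left(-12\right) + 142\right) \left(-22\right) = \left(60 + 142\right) \left(-22\right) = 202 \left(-22\right) = -4444$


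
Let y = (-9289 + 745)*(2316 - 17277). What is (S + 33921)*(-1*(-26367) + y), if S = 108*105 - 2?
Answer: 5786505761109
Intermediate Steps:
S = 11338 (S = 11340 - 2 = 11338)
y = 127826784 (y = -8544*(-14961) = 127826784)
(S + 33921)*(-1*(-26367) + y) = (11338 + 33921)*(-1*(-26367) + 127826784) = 45259*(26367 + 127826784) = 45259*127853151 = 5786505761109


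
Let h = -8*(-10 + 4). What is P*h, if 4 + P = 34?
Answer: 1440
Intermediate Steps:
P = 30 (P = -4 + 34 = 30)
h = 48 (h = -8*(-6) = 48)
P*h = 30*48 = 1440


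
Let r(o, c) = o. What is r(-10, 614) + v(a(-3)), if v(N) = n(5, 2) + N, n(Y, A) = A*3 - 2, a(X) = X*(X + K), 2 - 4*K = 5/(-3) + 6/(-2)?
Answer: -2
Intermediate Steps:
K = 5/3 (K = ½ - (5/(-3) + 6/(-2))/4 = ½ - (5*(-⅓) + 6*(-½))/4 = ½ - (-5/3 - 3)/4 = ½ - ¼*(-14/3) = ½ + 7/6 = 5/3 ≈ 1.6667)
a(X) = X*(5/3 + X) (a(X) = X*(X + 5/3) = X*(5/3 + X))
n(Y, A) = -2 + 3*A (n(Y, A) = 3*A - 2 = -2 + 3*A)
v(N) = 4 + N (v(N) = (-2 + 3*2) + N = (-2 + 6) + N = 4 + N)
r(-10, 614) + v(a(-3)) = -10 + (4 + (⅓)*(-3)*(5 + 3*(-3))) = -10 + (4 + (⅓)*(-3)*(5 - 9)) = -10 + (4 + (⅓)*(-3)*(-4)) = -10 + (4 + 4) = -10 + 8 = -2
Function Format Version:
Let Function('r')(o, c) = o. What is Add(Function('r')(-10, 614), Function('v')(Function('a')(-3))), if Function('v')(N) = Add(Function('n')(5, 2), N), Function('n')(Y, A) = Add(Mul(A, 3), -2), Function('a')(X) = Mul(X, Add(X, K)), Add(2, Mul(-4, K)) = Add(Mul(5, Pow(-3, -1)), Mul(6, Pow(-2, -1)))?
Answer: -2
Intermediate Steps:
K = Rational(5, 3) (K = Add(Rational(1, 2), Mul(Rational(-1, 4), Add(Mul(5, Pow(-3, -1)), Mul(6, Pow(-2, -1))))) = Add(Rational(1, 2), Mul(Rational(-1, 4), Add(Mul(5, Rational(-1, 3)), Mul(6, Rational(-1, 2))))) = Add(Rational(1, 2), Mul(Rational(-1, 4), Add(Rational(-5, 3), -3))) = Add(Rational(1, 2), Mul(Rational(-1, 4), Rational(-14, 3))) = Add(Rational(1, 2), Rational(7, 6)) = Rational(5, 3) ≈ 1.6667)
Function('a')(X) = Mul(X, Add(Rational(5, 3), X)) (Function('a')(X) = Mul(X, Add(X, Rational(5, 3))) = Mul(X, Add(Rational(5, 3), X)))
Function('n')(Y, A) = Add(-2, Mul(3, A)) (Function('n')(Y, A) = Add(Mul(3, A), -2) = Add(-2, Mul(3, A)))
Function('v')(N) = Add(4, N) (Function('v')(N) = Add(Add(-2, Mul(3, 2)), N) = Add(Add(-2, 6), N) = Add(4, N))
Add(Function('r')(-10, 614), Function('v')(Function('a')(-3))) = Add(-10, Add(4, Mul(Rational(1, 3), -3, Add(5, Mul(3, -3))))) = Add(-10, Add(4, Mul(Rational(1, 3), -3, Add(5, -9)))) = Add(-10, Add(4, Mul(Rational(1, 3), -3, -4))) = Add(-10, Add(4, 4)) = Add(-10, 8) = -2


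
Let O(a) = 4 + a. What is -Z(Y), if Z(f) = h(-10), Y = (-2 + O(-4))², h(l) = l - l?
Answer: 0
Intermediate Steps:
h(l) = 0
Y = 4 (Y = (-2 + (4 - 4))² = (-2 + 0)² = (-2)² = 4)
Z(f) = 0
-Z(Y) = -1*0 = 0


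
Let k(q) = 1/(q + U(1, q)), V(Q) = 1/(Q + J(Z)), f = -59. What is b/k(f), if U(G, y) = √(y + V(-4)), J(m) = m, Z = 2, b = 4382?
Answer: -258538 + 2191*I*√238 ≈ -2.5854e+5 + 33801.0*I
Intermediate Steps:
V(Q) = 1/(2 + Q) (V(Q) = 1/(Q + 2) = 1/(2 + Q))
U(G, y) = √(-½ + y) (U(G, y) = √(y + 1/(2 - 4)) = √(y + 1/(-2)) = √(y - ½) = √(-½ + y))
k(q) = 1/(q + √(-2 + 4*q)/2)
b/k(f) = 4382/((2/(2*(-59) + √2*√(-1 + 2*(-59))))) = 4382/((2/(-118 + √2*√(-1 - 118)))) = 4382/((2/(-118 + √2*√(-119)))) = 4382/((2/(-118 + √2*(I*√119)))) = 4382/((2/(-118 + I*√238))) = 4382*(-59 + I*√238/2) = -258538 + 2191*I*√238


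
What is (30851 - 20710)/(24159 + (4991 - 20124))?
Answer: 10141/9026 ≈ 1.1235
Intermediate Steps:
(30851 - 20710)/(24159 + (4991 - 20124)) = 10141/(24159 - 15133) = 10141/9026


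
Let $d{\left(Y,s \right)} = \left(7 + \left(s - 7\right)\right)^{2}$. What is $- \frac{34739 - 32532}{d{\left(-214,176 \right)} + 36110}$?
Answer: $- \frac{2207}{67086} \approx -0.032898$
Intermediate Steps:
$d{\left(Y,s \right)} = s^{2}$ ($d{\left(Y,s \right)} = \left(7 + \left(-7 + s\right)\right)^{2} = s^{2}$)
$- \frac{34739 - 32532}{d{\left(-214,176 \right)} + 36110} = - \frac{34739 - 32532}{176^{2} + 36110} = - \frac{2207}{30976 + 36110} = - \frac{2207}{67086}$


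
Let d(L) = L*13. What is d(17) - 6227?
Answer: -6006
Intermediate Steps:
d(L) = 13*L
d(17) - 6227 = 13*17 - 6227 = 221 - 6227 = -6006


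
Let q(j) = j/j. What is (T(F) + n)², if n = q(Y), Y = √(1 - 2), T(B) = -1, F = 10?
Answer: 0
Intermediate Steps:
Y = I (Y = √(-1) = I ≈ 1.0*I)
q(j) = 1
n = 1
(T(F) + n)² = (-1 + 1)² = 0² = 0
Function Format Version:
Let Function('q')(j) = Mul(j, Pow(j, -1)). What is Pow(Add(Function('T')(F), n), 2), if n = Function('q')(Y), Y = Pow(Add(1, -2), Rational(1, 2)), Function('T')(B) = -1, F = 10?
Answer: 0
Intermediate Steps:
Y = I (Y = Pow(-1, Rational(1, 2)) = I ≈ Mul(1.0000, I))
Function('q')(j) = 1
n = 1
Pow(Add(Function('T')(F), n), 2) = Pow(Add(-1, 1), 2) = Pow(0, 2) = 0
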